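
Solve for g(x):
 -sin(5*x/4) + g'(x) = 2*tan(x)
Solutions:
 g(x) = C1 - 2*log(cos(x)) - 4*cos(5*x/4)/5


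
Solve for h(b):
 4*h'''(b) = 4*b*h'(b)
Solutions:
 h(b) = C1 + Integral(C2*airyai(b) + C3*airybi(b), b)


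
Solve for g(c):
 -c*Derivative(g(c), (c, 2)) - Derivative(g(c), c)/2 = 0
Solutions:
 g(c) = C1 + C2*sqrt(c)


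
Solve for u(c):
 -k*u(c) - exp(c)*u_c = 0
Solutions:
 u(c) = C1*exp(k*exp(-c))


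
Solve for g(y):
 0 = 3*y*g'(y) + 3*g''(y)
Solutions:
 g(y) = C1 + C2*erf(sqrt(2)*y/2)


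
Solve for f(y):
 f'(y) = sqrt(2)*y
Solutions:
 f(y) = C1 + sqrt(2)*y^2/2


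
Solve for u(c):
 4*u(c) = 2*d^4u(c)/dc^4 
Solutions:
 u(c) = C1*exp(-2^(1/4)*c) + C2*exp(2^(1/4)*c) + C3*sin(2^(1/4)*c) + C4*cos(2^(1/4)*c)


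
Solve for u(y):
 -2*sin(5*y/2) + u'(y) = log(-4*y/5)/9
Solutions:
 u(y) = C1 + y*log(-y)/9 - y*log(5)/9 - y/9 + 2*y*log(2)/9 - 4*cos(5*y/2)/5


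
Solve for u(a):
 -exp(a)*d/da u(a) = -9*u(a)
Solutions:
 u(a) = C1*exp(-9*exp(-a))


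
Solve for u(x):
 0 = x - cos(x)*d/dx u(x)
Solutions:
 u(x) = C1 + Integral(x/cos(x), x)


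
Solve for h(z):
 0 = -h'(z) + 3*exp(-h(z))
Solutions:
 h(z) = log(C1 + 3*z)


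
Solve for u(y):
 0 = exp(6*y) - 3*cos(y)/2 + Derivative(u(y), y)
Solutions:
 u(y) = C1 - exp(6*y)/6 + 3*sin(y)/2


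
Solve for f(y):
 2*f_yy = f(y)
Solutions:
 f(y) = C1*exp(-sqrt(2)*y/2) + C2*exp(sqrt(2)*y/2)


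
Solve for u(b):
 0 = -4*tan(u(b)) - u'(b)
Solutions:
 u(b) = pi - asin(C1*exp(-4*b))
 u(b) = asin(C1*exp(-4*b))


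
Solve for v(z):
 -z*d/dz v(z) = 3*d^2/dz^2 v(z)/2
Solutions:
 v(z) = C1 + C2*erf(sqrt(3)*z/3)


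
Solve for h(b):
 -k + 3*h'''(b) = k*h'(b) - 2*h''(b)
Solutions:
 h(b) = C1 + C2*exp(b*(sqrt(3*k + 1) - 1)/3) + C3*exp(-b*(sqrt(3*k + 1) + 1)/3) - b


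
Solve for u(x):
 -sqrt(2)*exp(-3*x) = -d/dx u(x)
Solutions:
 u(x) = C1 - sqrt(2)*exp(-3*x)/3


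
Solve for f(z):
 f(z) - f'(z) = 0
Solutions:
 f(z) = C1*exp(z)


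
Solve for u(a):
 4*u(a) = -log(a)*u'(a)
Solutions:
 u(a) = C1*exp(-4*li(a))


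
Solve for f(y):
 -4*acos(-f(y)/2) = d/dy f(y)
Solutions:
 Integral(1/acos(-_y/2), (_y, f(y))) = C1 - 4*y


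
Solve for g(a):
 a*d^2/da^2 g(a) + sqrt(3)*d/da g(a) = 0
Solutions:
 g(a) = C1 + C2*a^(1 - sqrt(3))


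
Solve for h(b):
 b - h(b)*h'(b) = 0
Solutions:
 h(b) = -sqrt(C1 + b^2)
 h(b) = sqrt(C1 + b^2)


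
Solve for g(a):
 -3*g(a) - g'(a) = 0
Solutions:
 g(a) = C1*exp(-3*a)


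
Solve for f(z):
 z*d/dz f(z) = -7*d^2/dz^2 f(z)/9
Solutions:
 f(z) = C1 + C2*erf(3*sqrt(14)*z/14)


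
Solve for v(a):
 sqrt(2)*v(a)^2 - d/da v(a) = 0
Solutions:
 v(a) = -1/(C1 + sqrt(2)*a)


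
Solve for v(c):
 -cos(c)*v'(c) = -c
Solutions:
 v(c) = C1 + Integral(c/cos(c), c)


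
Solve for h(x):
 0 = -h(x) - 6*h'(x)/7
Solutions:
 h(x) = C1*exp(-7*x/6)


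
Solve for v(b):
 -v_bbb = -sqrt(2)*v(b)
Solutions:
 v(b) = C3*exp(2^(1/6)*b) + (C1*sin(2^(1/6)*sqrt(3)*b/2) + C2*cos(2^(1/6)*sqrt(3)*b/2))*exp(-2^(1/6)*b/2)


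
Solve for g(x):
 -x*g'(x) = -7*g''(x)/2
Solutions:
 g(x) = C1 + C2*erfi(sqrt(7)*x/7)


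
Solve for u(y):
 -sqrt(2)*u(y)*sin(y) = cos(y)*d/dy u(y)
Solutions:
 u(y) = C1*cos(y)^(sqrt(2))


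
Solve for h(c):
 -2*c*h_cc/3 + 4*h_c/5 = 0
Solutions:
 h(c) = C1 + C2*c^(11/5)


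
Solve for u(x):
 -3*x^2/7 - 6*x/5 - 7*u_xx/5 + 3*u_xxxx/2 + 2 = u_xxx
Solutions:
 u(x) = C1 + C2*x + C3*exp(x*(5 - sqrt(235))/15) + C4*exp(x*(5 + sqrt(235))/15) - 5*x^4/196 - 24*x^3/343 + 2575*x^2/4802


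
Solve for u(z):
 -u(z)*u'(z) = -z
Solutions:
 u(z) = -sqrt(C1 + z^2)
 u(z) = sqrt(C1 + z^2)


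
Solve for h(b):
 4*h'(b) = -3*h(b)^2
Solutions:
 h(b) = 4/(C1 + 3*b)


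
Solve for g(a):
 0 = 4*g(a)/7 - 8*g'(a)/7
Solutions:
 g(a) = C1*exp(a/2)


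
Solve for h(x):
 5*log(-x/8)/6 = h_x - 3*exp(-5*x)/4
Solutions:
 h(x) = C1 + 5*x*log(-x)/6 + 5*x*(-3*log(2) - 1)/6 - 3*exp(-5*x)/20


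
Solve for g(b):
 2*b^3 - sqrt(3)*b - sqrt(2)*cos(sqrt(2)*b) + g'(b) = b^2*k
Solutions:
 g(b) = C1 - b^4/2 + b^3*k/3 + sqrt(3)*b^2/2 + sin(sqrt(2)*b)


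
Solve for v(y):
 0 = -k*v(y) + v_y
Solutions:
 v(y) = C1*exp(k*y)


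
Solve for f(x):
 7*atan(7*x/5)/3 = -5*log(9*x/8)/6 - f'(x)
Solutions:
 f(x) = C1 - 5*x*log(x)/6 - 7*x*atan(7*x/5)/3 - 5*x*log(3)/3 + 5*x/6 + 5*x*log(2)/2 + 5*log(49*x^2 + 25)/6


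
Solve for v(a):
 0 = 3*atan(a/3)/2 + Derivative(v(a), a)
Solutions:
 v(a) = C1 - 3*a*atan(a/3)/2 + 9*log(a^2 + 9)/4


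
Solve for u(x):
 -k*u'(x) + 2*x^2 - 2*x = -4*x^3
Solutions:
 u(x) = C1 + x^4/k + 2*x^3/(3*k) - x^2/k


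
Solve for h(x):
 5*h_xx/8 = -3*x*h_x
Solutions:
 h(x) = C1 + C2*erf(2*sqrt(15)*x/5)


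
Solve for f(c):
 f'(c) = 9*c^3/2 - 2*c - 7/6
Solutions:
 f(c) = C1 + 9*c^4/8 - c^2 - 7*c/6


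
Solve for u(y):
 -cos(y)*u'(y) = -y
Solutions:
 u(y) = C1 + Integral(y/cos(y), y)


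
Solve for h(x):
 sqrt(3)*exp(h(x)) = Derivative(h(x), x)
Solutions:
 h(x) = log(-1/(C1 + sqrt(3)*x))


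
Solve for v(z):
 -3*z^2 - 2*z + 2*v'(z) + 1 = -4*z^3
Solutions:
 v(z) = C1 - z^4/2 + z^3/2 + z^2/2 - z/2


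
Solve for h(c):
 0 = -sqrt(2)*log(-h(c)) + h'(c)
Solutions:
 -li(-h(c)) = C1 + sqrt(2)*c


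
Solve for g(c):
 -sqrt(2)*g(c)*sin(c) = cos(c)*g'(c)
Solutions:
 g(c) = C1*cos(c)^(sqrt(2))


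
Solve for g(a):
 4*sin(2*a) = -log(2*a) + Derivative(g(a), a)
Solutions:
 g(a) = C1 + a*log(a) - a + a*log(2) - 2*cos(2*a)


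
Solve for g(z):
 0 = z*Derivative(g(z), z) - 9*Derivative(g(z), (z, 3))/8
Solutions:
 g(z) = C1 + Integral(C2*airyai(2*3^(1/3)*z/3) + C3*airybi(2*3^(1/3)*z/3), z)


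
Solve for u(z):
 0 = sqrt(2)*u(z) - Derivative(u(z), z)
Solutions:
 u(z) = C1*exp(sqrt(2)*z)


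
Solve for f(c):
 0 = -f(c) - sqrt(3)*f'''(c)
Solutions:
 f(c) = C3*exp(-3^(5/6)*c/3) + (C1*sin(3^(1/3)*c/2) + C2*cos(3^(1/3)*c/2))*exp(3^(5/6)*c/6)


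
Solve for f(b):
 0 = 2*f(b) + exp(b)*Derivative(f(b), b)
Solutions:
 f(b) = C1*exp(2*exp(-b))


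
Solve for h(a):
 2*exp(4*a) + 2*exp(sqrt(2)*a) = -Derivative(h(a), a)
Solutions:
 h(a) = C1 - exp(4*a)/2 - sqrt(2)*exp(sqrt(2)*a)


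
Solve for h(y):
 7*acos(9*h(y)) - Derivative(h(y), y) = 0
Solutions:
 Integral(1/acos(9*_y), (_y, h(y))) = C1 + 7*y


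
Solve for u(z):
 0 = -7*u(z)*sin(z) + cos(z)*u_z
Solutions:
 u(z) = C1/cos(z)^7


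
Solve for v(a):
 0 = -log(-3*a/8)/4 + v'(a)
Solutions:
 v(a) = C1 + a*log(-a)/4 + a*(-3*log(2) - 1 + log(3))/4


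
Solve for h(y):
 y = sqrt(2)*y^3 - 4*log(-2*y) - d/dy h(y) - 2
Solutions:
 h(y) = C1 + sqrt(2)*y^4/4 - y^2/2 - 4*y*log(-y) + 2*y*(1 - 2*log(2))


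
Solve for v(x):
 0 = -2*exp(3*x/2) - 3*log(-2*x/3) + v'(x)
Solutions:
 v(x) = C1 + 3*x*log(-x) + 3*x*(-log(3) - 1 + log(2)) + 4*exp(3*x/2)/3


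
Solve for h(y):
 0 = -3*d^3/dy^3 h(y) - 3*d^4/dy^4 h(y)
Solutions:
 h(y) = C1 + C2*y + C3*y^2 + C4*exp(-y)


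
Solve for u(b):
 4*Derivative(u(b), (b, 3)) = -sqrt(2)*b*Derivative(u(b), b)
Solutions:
 u(b) = C1 + Integral(C2*airyai(-sqrt(2)*b/2) + C3*airybi(-sqrt(2)*b/2), b)


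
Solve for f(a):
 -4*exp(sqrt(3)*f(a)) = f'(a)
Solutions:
 f(a) = sqrt(3)*(2*log(1/(C1 + 4*a)) - log(3))/6


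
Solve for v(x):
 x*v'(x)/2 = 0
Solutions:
 v(x) = C1


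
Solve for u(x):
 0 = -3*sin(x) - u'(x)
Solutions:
 u(x) = C1 + 3*cos(x)


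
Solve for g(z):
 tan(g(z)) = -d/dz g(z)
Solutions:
 g(z) = pi - asin(C1*exp(-z))
 g(z) = asin(C1*exp(-z))


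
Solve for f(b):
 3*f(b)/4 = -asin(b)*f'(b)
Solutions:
 f(b) = C1*exp(-3*Integral(1/asin(b), b)/4)


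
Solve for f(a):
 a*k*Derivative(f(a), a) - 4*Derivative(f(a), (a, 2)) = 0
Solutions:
 f(a) = Piecewise((-sqrt(2)*sqrt(pi)*C1*erf(sqrt(2)*a*sqrt(-k)/4)/sqrt(-k) - C2, (k > 0) | (k < 0)), (-C1*a - C2, True))


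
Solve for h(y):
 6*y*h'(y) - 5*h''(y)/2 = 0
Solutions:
 h(y) = C1 + C2*erfi(sqrt(30)*y/5)


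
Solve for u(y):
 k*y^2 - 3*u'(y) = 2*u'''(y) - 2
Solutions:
 u(y) = C1 + C2*sin(sqrt(6)*y/2) + C3*cos(sqrt(6)*y/2) + k*y^3/9 - 4*k*y/9 + 2*y/3


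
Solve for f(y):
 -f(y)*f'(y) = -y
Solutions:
 f(y) = -sqrt(C1 + y^2)
 f(y) = sqrt(C1 + y^2)


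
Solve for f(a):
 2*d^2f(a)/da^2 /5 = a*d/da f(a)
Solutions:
 f(a) = C1 + C2*erfi(sqrt(5)*a/2)


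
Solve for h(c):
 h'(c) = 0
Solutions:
 h(c) = C1


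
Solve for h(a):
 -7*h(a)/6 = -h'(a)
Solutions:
 h(a) = C1*exp(7*a/6)


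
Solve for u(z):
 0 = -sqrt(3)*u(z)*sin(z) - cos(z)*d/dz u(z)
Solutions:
 u(z) = C1*cos(z)^(sqrt(3))


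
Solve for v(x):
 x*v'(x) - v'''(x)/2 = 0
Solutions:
 v(x) = C1 + Integral(C2*airyai(2^(1/3)*x) + C3*airybi(2^(1/3)*x), x)


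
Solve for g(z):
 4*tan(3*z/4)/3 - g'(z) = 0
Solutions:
 g(z) = C1 - 16*log(cos(3*z/4))/9


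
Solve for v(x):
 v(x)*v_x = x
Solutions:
 v(x) = -sqrt(C1 + x^2)
 v(x) = sqrt(C1 + x^2)


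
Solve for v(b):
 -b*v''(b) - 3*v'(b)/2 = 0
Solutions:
 v(b) = C1 + C2/sqrt(b)


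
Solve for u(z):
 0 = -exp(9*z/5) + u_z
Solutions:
 u(z) = C1 + 5*exp(9*z/5)/9


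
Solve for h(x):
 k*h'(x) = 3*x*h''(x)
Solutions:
 h(x) = C1 + x^(re(k)/3 + 1)*(C2*sin(log(x)*Abs(im(k))/3) + C3*cos(log(x)*im(k)/3))


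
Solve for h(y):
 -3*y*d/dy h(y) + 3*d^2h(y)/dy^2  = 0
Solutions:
 h(y) = C1 + C2*erfi(sqrt(2)*y/2)


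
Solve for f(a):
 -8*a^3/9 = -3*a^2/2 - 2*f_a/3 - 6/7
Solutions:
 f(a) = C1 + a^4/3 - 3*a^3/4 - 9*a/7


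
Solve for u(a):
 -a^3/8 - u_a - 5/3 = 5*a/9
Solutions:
 u(a) = C1 - a^4/32 - 5*a^2/18 - 5*a/3


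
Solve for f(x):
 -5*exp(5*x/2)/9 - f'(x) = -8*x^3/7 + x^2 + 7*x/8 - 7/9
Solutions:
 f(x) = C1 + 2*x^4/7 - x^3/3 - 7*x^2/16 + 7*x/9 - 2*exp(5*x/2)/9


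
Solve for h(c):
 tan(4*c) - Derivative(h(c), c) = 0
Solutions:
 h(c) = C1 - log(cos(4*c))/4


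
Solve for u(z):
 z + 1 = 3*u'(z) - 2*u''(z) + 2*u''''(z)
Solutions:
 u(z) = C1 + C2*exp(6^(1/3)*z*(2*6^(1/3)/(sqrt(681) + 27)^(1/3) + (sqrt(681) + 27)^(1/3))/12)*sin(2^(1/3)*3^(1/6)*z*(-3^(2/3)*(sqrt(681) + 27)^(1/3) + 6*2^(1/3)/(sqrt(681) + 27)^(1/3))/12) + C3*exp(6^(1/3)*z*(2*6^(1/3)/(sqrt(681) + 27)^(1/3) + (sqrt(681) + 27)^(1/3))/12)*cos(2^(1/3)*3^(1/6)*z*(-3^(2/3)*(sqrt(681) + 27)^(1/3) + 6*2^(1/3)/(sqrt(681) + 27)^(1/3))/12) + C4*exp(-6^(1/3)*z*(2*6^(1/3)/(sqrt(681) + 27)^(1/3) + (sqrt(681) + 27)^(1/3))/6) + z^2/6 + 5*z/9


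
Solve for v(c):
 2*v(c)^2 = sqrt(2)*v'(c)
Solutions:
 v(c) = -1/(C1 + sqrt(2)*c)


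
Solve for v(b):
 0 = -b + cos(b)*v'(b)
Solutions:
 v(b) = C1 + Integral(b/cos(b), b)


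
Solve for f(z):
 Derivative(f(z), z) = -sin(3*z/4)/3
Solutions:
 f(z) = C1 + 4*cos(3*z/4)/9


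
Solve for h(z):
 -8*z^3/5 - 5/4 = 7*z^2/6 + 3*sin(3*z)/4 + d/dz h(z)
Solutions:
 h(z) = C1 - 2*z^4/5 - 7*z^3/18 - 5*z/4 + cos(3*z)/4


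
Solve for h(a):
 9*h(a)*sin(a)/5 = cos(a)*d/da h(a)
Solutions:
 h(a) = C1/cos(a)^(9/5)


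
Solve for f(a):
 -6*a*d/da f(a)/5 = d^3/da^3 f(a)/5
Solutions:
 f(a) = C1 + Integral(C2*airyai(-6^(1/3)*a) + C3*airybi(-6^(1/3)*a), a)


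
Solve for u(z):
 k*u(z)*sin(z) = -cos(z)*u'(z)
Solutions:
 u(z) = C1*exp(k*log(cos(z)))


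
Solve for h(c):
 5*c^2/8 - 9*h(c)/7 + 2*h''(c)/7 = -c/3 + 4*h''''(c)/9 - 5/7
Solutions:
 h(c) = 35*c^2/72 + 7*c/27 + (C1*sin(3*sqrt(2)*7^(3/4)*c*sin(atan(3*sqrt(3))/2)/14) + C2*cos(3*sqrt(2)*7^(3/4)*c*sin(atan(3*sqrt(3))/2)/14))*exp(-3*sqrt(2)*7^(3/4)*c*cos(atan(3*sqrt(3))/2)/14) + (C3*sin(3*sqrt(2)*7^(3/4)*c*sin(atan(3*sqrt(3))/2)/14) + C4*cos(3*sqrt(2)*7^(3/4)*c*sin(atan(3*sqrt(3))/2)/14))*exp(3*sqrt(2)*7^(3/4)*c*cos(atan(3*sqrt(3))/2)/14) + 125/162


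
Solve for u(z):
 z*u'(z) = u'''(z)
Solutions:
 u(z) = C1 + Integral(C2*airyai(z) + C3*airybi(z), z)


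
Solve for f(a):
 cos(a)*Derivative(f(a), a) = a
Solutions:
 f(a) = C1 + Integral(a/cos(a), a)


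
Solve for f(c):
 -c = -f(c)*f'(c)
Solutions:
 f(c) = -sqrt(C1 + c^2)
 f(c) = sqrt(C1 + c^2)


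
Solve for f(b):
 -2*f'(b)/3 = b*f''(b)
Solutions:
 f(b) = C1 + C2*b^(1/3)


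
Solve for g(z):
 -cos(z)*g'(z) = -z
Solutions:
 g(z) = C1 + Integral(z/cos(z), z)


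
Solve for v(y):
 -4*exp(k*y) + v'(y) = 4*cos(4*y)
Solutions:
 v(y) = C1 + sin(4*y) + 4*exp(k*y)/k


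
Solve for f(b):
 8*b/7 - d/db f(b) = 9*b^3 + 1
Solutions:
 f(b) = C1 - 9*b^4/4 + 4*b^2/7 - b


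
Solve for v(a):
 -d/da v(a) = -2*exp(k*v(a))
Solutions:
 v(a) = Piecewise((log(-1/(C1*k + 2*a*k))/k, Ne(k, 0)), (nan, True))
 v(a) = Piecewise((C1 + 2*a, Eq(k, 0)), (nan, True))


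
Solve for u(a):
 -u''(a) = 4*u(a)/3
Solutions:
 u(a) = C1*sin(2*sqrt(3)*a/3) + C2*cos(2*sqrt(3)*a/3)


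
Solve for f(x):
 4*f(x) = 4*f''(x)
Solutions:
 f(x) = C1*exp(-x) + C2*exp(x)


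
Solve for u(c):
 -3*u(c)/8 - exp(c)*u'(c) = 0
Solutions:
 u(c) = C1*exp(3*exp(-c)/8)


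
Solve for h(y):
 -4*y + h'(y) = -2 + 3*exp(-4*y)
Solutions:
 h(y) = C1 + 2*y^2 - 2*y - 3*exp(-4*y)/4


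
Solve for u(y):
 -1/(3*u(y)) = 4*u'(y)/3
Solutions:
 u(y) = -sqrt(C1 - 2*y)/2
 u(y) = sqrt(C1 - 2*y)/2


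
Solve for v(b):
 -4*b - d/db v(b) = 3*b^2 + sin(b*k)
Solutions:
 v(b) = C1 - b^3 - 2*b^2 + cos(b*k)/k


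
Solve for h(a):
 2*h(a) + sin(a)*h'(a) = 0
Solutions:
 h(a) = C1*(cos(a) + 1)/(cos(a) - 1)


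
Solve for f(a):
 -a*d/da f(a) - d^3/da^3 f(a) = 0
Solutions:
 f(a) = C1 + Integral(C2*airyai(-a) + C3*airybi(-a), a)


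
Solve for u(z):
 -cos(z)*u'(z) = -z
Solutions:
 u(z) = C1 + Integral(z/cos(z), z)


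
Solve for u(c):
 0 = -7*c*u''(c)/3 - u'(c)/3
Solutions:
 u(c) = C1 + C2*c^(6/7)


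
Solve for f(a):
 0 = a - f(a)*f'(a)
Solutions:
 f(a) = -sqrt(C1 + a^2)
 f(a) = sqrt(C1 + a^2)


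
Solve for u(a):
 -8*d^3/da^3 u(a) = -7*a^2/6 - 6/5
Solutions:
 u(a) = C1 + C2*a + C3*a^2 + 7*a^5/2880 + a^3/40


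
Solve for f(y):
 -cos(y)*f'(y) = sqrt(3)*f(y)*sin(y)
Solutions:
 f(y) = C1*cos(y)^(sqrt(3))


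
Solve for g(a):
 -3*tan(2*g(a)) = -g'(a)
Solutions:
 g(a) = -asin(C1*exp(6*a))/2 + pi/2
 g(a) = asin(C1*exp(6*a))/2


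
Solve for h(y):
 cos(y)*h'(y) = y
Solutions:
 h(y) = C1 + Integral(y/cos(y), y)


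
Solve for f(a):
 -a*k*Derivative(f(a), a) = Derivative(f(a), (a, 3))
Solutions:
 f(a) = C1 + Integral(C2*airyai(a*(-k)^(1/3)) + C3*airybi(a*(-k)^(1/3)), a)


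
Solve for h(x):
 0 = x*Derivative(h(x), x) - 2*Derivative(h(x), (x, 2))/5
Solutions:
 h(x) = C1 + C2*erfi(sqrt(5)*x/2)


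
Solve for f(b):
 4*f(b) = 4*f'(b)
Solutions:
 f(b) = C1*exp(b)


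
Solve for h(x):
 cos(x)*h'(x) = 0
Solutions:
 h(x) = C1


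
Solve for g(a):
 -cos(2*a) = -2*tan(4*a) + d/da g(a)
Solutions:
 g(a) = C1 - log(cos(4*a))/2 - sin(2*a)/2


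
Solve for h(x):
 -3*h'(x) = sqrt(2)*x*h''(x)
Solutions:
 h(x) = C1 + C2*x^(1 - 3*sqrt(2)/2)


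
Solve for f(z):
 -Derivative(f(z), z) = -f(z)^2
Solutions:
 f(z) = -1/(C1 + z)


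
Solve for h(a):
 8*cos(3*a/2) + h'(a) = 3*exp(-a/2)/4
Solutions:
 h(a) = C1 - 16*sin(3*a/2)/3 - 3*exp(-a/2)/2


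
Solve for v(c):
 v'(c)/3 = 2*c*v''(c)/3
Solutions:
 v(c) = C1 + C2*c^(3/2)


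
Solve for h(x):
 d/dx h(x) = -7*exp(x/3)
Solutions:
 h(x) = C1 - 21*exp(x/3)


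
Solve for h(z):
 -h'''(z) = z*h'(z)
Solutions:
 h(z) = C1 + Integral(C2*airyai(-z) + C3*airybi(-z), z)


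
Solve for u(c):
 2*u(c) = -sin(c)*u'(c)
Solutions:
 u(c) = C1*(cos(c) + 1)/(cos(c) - 1)


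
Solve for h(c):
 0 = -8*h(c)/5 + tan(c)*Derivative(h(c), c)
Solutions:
 h(c) = C1*sin(c)^(8/5)


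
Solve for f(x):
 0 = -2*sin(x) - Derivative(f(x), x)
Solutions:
 f(x) = C1 + 2*cos(x)


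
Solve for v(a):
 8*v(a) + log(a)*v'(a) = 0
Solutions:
 v(a) = C1*exp(-8*li(a))


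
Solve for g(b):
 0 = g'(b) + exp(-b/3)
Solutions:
 g(b) = C1 + 3*exp(-b/3)


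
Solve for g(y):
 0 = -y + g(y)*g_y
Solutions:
 g(y) = -sqrt(C1 + y^2)
 g(y) = sqrt(C1 + y^2)


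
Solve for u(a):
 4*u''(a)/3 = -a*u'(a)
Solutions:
 u(a) = C1 + C2*erf(sqrt(6)*a/4)


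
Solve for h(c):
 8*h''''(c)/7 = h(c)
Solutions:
 h(c) = C1*exp(-14^(1/4)*c/2) + C2*exp(14^(1/4)*c/2) + C3*sin(14^(1/4)*c/2) + C4*cos(14^(1/4)*c/2)


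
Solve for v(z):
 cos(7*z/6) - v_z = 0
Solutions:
 v(z) = C1 + 6*sin(7*z/6)/7


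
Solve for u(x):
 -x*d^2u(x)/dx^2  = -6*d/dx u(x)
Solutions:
 u(x) = C1 + C2*x^7


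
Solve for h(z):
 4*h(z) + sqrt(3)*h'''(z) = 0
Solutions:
 h(z) = C3*exp(-2^(2/3)*3^(5/6)*z/3) + (C1*sin(2^(2/3)*3^(1/3)*z/2) + C2*cos(2^(2/3)*3^(1/3)*z/2))*exp(2^(2/3)*3^(5/6)*z/6)


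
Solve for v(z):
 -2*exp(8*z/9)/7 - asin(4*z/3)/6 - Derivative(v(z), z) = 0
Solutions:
 v(z) = C1 - z*asin(4*z/3)/6 - sqrt(9 - 16*z^2)/24 - 9*exp(8*z/9)/28


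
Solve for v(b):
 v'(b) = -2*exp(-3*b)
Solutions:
 v(b) = C1 + 2*exp(-3*b)/3


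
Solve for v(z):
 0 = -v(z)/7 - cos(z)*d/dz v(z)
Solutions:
 v(z) = C1*(sin(z) - 1)^(1/14)/(sin(z) + 1)^(1/14)


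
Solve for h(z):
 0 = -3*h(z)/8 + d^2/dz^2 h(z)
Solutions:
 h(z) = C1*exp(-sqrt(6)*z/4) + C2*exp(sqrt(6)*z/4)


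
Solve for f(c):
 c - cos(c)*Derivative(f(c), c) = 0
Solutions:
 f(c) = C1 + Integral(c/cos(c), c)


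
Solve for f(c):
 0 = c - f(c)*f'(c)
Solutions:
 f(c) = -sqrt(C1 + c^2)
 f(c) = sqrt(C1 + c^2)


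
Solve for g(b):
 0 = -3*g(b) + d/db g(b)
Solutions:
 g(b) = C1*exp(3*b)


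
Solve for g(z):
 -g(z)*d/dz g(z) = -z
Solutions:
 g(z) = -sqrt(C1 + z^2)
 g(z) = sqrt(C1 + z^2)


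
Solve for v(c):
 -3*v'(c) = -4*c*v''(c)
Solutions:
 v(c) = C1 + C2*c^(7/4)


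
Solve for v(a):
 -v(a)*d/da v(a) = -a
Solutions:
 v(a) = -sqrt(C1 + a^2)
 v(a) = sqrt(C1 + a^2)


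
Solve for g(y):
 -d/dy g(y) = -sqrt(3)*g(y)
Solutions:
 g(y) = C1*exp(sqrt(3)*y)


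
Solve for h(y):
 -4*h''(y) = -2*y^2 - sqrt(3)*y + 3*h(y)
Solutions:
 h(y) = C1*sin(sqrt(3)*y/2) + C2*cos(sqrt(3)*y/2) + 2*y^2/3 + sqrt(3)*y/3 - 16/9


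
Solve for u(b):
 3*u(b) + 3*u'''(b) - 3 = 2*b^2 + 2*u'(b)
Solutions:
 u(b) = C1*exp(2^(1/3)*b*(4/(sqrt(697) + 27)^(1/3) + 2^(1/3)*(sqrt(697) + 27)^(1/3))/12)*sin(2^(1/3)*sqrt(3)*b*(-2^(1/3)*(sqrt(697) + 27)^(1/3) + 4/(sqrt(697) + 27)^(1/3))/12) + C2*exp(2^(1/3)*b*(4/(sqrt(697) + 27)^(1/3) + 2^(1/3)*(sqrt(697) + 27)^(1/3))/12)*cos(2^(1/3)*sqrt(3)*b*(-2^(1/3)*(sqrt(697) + 27)^(1/3) + 4/(sqrt(697) + 27)^(1/3))/12) + C3*exp(-2^(1/3)*b*(4/(sqrt(697) + 27)^(1/3) + 2^(1/3)*(sqrt(697) + 27)^(1/3))/6) + 2*b^2/3 + 8*b/9 + 43/27


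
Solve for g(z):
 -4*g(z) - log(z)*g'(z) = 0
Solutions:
 g(z) = C1*exp(-4*li(z))


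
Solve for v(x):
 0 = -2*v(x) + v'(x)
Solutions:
 v(x) = C1*exp(2*x)


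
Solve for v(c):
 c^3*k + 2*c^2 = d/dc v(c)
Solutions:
 v(c) = C1 + c^4*k/4 + 2*c^3/3


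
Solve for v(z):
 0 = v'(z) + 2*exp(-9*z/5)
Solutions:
 v(z) = C1 + 10*exp(-9*z/5)/9


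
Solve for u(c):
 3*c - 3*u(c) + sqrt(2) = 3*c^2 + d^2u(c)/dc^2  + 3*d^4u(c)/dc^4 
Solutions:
 u(c) = -c^2 + c + (C1*sin(c*cos(atan(sqrt(35))/2)) + C2*cos(c*cos(atan(sqrt(35))/2)))*exp(-c*sin(atan(sqrt(35))/2)) + (C3*sin(c*cos(atan(sqrt(35))/2)) + C4*cos(c*cos(atan(sqrt(35))/2)))*exp(c*sin(atan(sqrt(35))/2)) + sqrt(2)/3 + 2/3


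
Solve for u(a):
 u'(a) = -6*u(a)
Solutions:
 u(a) = C1*exp(-6*a)


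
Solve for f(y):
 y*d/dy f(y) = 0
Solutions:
 f(y) = C1


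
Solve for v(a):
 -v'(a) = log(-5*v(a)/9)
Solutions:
 Integral(1/(log(-_y) - 2*log(3) + log(5)), (_y, v(a))) = C1 - a


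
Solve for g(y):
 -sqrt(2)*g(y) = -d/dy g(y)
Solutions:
 g(y) = C1*exp(sqrt(2)*y)


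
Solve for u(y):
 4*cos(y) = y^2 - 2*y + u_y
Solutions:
 u(y) = C1 - y^3/3 + y^2 + 4*sin(y)


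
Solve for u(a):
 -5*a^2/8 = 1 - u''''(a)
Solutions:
 u(a) = C1 + C2*a + C3*a^2 + C4*a^3 + a^6/576 + a^4/24


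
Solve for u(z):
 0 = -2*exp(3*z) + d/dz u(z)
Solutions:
 u(z) = C1 + 2*exp(3*z)/3


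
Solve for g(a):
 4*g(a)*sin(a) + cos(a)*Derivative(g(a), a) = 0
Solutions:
 g(a) = C1*cos(a)^4


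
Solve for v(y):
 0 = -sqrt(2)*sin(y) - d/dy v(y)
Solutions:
 v(y) = C1 + sqrt(2)*cos(y)


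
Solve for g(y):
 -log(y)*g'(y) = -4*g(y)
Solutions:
 g(y) = C1*exp(4*li(y))


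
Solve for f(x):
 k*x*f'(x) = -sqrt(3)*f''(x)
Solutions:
 f(x) = Piecewise((-sqrt(2)*3^(1/4)*sqrt(pi)*C1*erf(sqrt(2)*3^(3/4)*sqrt(k)*x/6)/(2*sqrt(k)) - C2, (k > 0) | (k < 0)), (-C1*x - C2, True))


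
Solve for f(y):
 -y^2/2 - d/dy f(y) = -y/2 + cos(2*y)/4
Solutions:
 f(y) = C1 - y^3/6 + y^2/4 - sin(2*y)/8


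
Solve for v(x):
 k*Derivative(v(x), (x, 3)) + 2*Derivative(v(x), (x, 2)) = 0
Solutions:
 v(x) = C1 + C2*x + C3*exp(-2*x/k)


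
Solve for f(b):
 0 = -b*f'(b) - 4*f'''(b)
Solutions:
 f(b) = C1 + Integral(C2*airyai(-2^(1/3)*b/2) + C3*airybi(-2^(1/3)*b/2), b)


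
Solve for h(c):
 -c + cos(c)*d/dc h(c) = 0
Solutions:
 h(c) = C1 + Integral(c/cos(c), c)


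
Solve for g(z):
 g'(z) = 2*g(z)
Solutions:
 g(z) = C1*exp(2*z)


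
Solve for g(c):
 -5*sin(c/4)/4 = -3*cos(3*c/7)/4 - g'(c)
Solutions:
 g(c) = C1 - 7*sin(3*c/7)/4 - 5*cos(c/4)


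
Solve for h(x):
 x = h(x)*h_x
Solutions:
 h(x) = -sqrt(C1 + x^2)
 h(x) = sqrt(C1 + x^2)


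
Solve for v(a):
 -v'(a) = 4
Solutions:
 v(a) = C1 - 4*a


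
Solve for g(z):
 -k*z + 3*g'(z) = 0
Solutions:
 g(z) = C1 + k*z^2/6


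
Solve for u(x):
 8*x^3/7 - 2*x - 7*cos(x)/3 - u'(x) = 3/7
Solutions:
 u(x) = C1 + 2*x^4/7 - x^2 - 3*x/7 - 7*sin(x)/3


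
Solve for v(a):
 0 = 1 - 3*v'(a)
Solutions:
 v(a) = C1 + a/3


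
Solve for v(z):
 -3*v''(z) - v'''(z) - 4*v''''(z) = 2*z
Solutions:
 v(z) = C1 + C2*z - z^3/9 + z^2/9 + (C3*sin(sqrt(47)*z/8) + C4*cos(sqrt(47)*z/8))*exp(-z/8)


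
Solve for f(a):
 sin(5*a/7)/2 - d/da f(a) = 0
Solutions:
 f(a) = C1 - 7*cos(5*a/7)/10


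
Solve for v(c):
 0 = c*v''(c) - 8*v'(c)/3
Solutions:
 v(c) = C1 + C2*c^(11/3)


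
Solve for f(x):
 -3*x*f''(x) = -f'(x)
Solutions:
 f(x) = C1 + C2*x^(4/3)


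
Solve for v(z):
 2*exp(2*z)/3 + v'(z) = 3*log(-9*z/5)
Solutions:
 v(z) = C1 + 3*z*log(-z) + 3*z*(-log(5) - 1 + 2*log(3)) - exp(2*z)/3


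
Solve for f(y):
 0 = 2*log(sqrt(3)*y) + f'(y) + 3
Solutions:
 f(y) = C1 - 2*y*log(y) - y*log(3) - y


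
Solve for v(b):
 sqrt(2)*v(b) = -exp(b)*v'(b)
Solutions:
 v(b) = C1*exp(sqrt(2)*exp(-b))


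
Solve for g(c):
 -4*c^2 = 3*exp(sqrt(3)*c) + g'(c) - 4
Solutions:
 g(c) = C1 - 4*c^3/3 + 4*c - sqrt(3)*exp(sqrt(3)*c)


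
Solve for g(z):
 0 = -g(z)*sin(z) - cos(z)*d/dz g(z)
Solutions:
 g(z) = C1*cos(z)


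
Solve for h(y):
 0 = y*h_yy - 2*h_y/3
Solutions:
 h(y) = C1 + C2*y^(5/3)


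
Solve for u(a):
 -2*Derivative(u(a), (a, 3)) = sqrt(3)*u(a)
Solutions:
 u(a) = C3*exp(-2^(2/3)*3^(1/6)*a/2) + (C1*sin(6^(2/3)*a/4) + C2*cos(6^(2/3)*a/4))*exp(2^(2/3)*3^(1/6)*a/4)


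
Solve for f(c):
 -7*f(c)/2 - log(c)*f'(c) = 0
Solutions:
 f(c) = C1*exp(-7*li(c)/2)


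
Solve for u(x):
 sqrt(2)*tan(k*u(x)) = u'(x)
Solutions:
 u(x) = Piecewise((-asin(exp(C1*k + sqrt(2)*k*x))/k + pi/k, Ne(k, 0)), (nan, True))
 u(x) = Piecewise((asin(exp(C1*k + sqrt(2)*k*x))/k, Ne(k, 0)), (nan, True))


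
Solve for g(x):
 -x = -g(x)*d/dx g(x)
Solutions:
 g(x) = -sqrt(C1 + x^2)
 g(x) = sqrt(C1 + x^2)


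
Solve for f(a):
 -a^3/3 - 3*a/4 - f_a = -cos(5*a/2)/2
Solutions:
 f(a) = C1 - a^4/12 - 3*a^2/8 + sin(5*a/2)/5


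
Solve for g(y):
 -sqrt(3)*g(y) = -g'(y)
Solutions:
 g(y) = C1*exp(sqrt(3)*y)


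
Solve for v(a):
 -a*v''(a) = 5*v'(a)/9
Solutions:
 v(a) = C1 + C2*a^(4/9)


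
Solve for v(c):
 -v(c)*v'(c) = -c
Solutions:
 v(c) = -sqrt(C1 + c^2)
 v(c) = sqrt(C1 + c^2)


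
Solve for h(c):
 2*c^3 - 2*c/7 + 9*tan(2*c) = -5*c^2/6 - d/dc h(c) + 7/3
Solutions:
 h(c) = C1 - c^4/2 - 5*c^3/18 + c^2/7 + 7*c/3 + 9*log(cos(2*c))/2


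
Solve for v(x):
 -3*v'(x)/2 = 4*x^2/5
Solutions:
 v(x) = C1 - 8*x^3/45


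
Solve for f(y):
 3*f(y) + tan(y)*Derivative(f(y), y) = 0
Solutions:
 f(y) = C1/sin(y)^3


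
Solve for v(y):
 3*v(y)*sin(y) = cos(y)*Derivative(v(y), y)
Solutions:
 v(y) = C1/cos(y)^3


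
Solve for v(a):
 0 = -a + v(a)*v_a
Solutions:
 v(a) = -sqrt(C1 + a^2)
 v(a) = sqrt(C1 + a^2)


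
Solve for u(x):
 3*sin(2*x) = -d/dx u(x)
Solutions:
 u(x) = C1 + 3*cos(2*x)/2


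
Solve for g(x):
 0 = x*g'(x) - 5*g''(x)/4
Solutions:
 g(x) = C1 + C2*erfi(sqrt(10)*x/5)


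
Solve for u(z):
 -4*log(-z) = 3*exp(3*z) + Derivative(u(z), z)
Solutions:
 u(z) = C1 - 4*z*log(-z) + 4*z - exp(3*z)


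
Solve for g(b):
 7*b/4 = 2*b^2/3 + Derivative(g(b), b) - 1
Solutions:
 g(b) = C1 - 2*b^3/9 + 7*b^2/8 + b


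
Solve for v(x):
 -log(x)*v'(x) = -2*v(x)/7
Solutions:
 v(x) = C1*exp(2*li(x)/7)


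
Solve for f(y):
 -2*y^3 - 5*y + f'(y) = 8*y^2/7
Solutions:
 f(y) = C1 + y^4/2 + 8*y^3/21 + 5*y^2/2


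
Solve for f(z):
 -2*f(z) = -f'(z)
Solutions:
 f(z) = C1*exp(2*z)


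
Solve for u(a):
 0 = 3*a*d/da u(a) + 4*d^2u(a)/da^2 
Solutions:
 u(a) = C1 + C2*erf(sqrt(6)*a/4)


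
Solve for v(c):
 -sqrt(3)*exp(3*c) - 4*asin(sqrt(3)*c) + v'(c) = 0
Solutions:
 v(c) = C1 + 4*c*asin(sqrt(3)*c) + 4*sqrt(3)*sqrt(1 - 3*c^2)/3 + sqrt(3)*exp(3*c)/3


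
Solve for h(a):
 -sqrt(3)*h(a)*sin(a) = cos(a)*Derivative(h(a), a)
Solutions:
 h(a) = C1*cos(a)^(sqrt(3))


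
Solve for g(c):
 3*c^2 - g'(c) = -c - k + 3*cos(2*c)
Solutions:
 g(c) = C1 + c^3 + c^2/2 + c*k - 3*sin(2*c)/2


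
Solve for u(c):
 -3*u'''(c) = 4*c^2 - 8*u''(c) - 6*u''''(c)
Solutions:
 u(c) = C1 + C2*c + c^4/24 + c^3/16 - 39*c^2/128 + (C3*sin(sqrt(183)*c/12) + C4*cos(sqrt(183)*c/12))*exp(c/4)


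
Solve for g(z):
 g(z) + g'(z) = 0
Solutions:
 g(z) = C1*exp(-z)


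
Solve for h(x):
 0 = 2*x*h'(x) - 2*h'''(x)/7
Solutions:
 h(x) = C1 + Integral(C2*airyai(7^(1/3)*x) + C3*airybi(7^(1/3)*x), x)


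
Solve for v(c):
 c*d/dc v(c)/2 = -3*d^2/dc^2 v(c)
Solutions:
 v(c) = C1 + C2*erf(sqrt(3)*c/6)


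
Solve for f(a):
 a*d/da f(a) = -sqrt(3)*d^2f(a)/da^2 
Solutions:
 f(a) = C1 + C2*erf(sqrt(2)*3^(3/4)*a/6)


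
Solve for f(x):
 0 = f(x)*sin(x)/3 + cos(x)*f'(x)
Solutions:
 f(x) = C1*cos(x)^(1/3)


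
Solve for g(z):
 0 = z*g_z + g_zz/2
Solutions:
 g(z) = C1 + C2*erf(z)


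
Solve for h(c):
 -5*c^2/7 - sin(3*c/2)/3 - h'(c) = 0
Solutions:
 h(c) = C1 - 5*c^3/21 + 2*cos(3*c/2)/9


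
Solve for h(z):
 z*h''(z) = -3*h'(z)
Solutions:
 h(z) = C1 + C2/z^2


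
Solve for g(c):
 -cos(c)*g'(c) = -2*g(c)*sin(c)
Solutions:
 g(c) = C1/cos(c)^2


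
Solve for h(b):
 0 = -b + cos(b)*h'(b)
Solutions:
 h(b) = C1 + Integral(b/cos(b), b)


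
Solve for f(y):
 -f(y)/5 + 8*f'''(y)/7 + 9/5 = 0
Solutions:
 f(y) = C3*exp(5^(2/3)*7^(1/3)*y/10) + (C1*sin(sqrt(3)*5^(2/3)*7^(1/3)*y/20) + C2*cos(sqrt(3)*5^(2/3)*7^(1/3)*y/20))*exp(-5^(2/3)*7^(1/3)*y/20) + 9


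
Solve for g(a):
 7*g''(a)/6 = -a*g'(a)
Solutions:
 g(a) = C1 + C2*erf(sqrt(21)*a/7)


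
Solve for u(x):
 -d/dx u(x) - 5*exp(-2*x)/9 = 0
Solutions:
 u(x) = C1 + 5*exp(-2*x)/18


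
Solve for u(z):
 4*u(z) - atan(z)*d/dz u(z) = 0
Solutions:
 u(z) = C1*exp(4*Integral(1/atan(z), z))


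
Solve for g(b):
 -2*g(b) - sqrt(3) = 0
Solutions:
 g(b) = -sqrt(3)/2


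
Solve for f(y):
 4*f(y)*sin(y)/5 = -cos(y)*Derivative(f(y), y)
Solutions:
 f(y) = C1*cos(y)^(4/5)


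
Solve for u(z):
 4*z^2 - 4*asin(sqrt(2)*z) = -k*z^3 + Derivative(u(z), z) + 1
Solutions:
 u(z) = C1 + k*z^4/4 + 4*z^3/3 - 4*z*asin(sqrt(2)*z) - z - 2*sqrt(2)*sqrt(1 - 2*z^2)


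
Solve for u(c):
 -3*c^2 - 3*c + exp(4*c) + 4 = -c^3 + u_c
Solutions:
 u(c) = C1 + c^4/4 - c^3 - 3*c^2/2 + 4*c + exp(4*c)/4


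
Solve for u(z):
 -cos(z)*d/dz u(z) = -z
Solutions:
 u(z) = C1 + Integral(z/cos(z), z)


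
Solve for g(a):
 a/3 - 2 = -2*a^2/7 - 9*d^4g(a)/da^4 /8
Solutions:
 g(a) = C1 + C2*a + C3*a^2 + C4*a^3 - 2*a^6/2835 - a^5/405 + 2*a^4/27


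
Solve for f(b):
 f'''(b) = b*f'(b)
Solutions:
 f(b) = C1 + Integral(C2*airyai(b) + C3*airybi(b), b)


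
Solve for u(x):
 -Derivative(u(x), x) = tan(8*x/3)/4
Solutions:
 u(x) = C1 + 3*log(cos(8*x/3))/32


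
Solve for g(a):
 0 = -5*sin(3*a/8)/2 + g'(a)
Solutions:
 g(a) = C1 - 20*cos(3*a/8)/3


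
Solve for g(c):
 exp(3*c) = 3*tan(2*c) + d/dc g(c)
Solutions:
 g(c) = C1 + exp(3*c)/3 + 3*log(cos(2*c))/2


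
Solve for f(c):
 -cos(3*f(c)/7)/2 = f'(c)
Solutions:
 c/2 - 7*log(sin(3*f(c)/7) - 1)/6 + 7*log(sin(3*f(c)/7) + 1)/6 = C1


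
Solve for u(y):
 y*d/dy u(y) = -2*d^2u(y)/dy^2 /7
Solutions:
 u(y) = C1 + C2*erf(sqrt(7)*y/2)


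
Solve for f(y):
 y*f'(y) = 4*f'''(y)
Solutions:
 f(y) = C1 + Integral(C2*airyai(2^(1/3)*y/2) + C3*airybi(2^(1/3)*y/2), y)


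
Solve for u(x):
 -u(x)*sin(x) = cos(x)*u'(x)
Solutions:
 u(x) = C1*cos(x)


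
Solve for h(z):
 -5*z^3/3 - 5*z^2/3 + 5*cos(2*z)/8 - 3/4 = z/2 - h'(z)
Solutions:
 h(z) = C1 + 5*z^4/12 + 5*z^3/9 + z^2/4 + 3*z/4 - 5*sin(2*z)/16


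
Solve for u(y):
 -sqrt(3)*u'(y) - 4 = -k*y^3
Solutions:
 u(y) = C1 + sqrt(3)*k*y^4/12 - 4*sqrt(3)*y/3


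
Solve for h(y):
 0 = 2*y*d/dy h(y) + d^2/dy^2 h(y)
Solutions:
 h(y) = C1 + C2*erf(y)


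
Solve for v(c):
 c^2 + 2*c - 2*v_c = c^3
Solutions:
 v(c) = C1 - c^4/8 + c^3/6 + c^2/2


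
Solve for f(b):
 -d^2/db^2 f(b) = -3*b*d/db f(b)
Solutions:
 f(b) = C1 + C2*erfi(sqrt(6)*b/2)


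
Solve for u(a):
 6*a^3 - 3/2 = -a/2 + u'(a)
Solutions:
 u(a) = C1 + 3*a^4/2 + a^2/4 - 3*a/2


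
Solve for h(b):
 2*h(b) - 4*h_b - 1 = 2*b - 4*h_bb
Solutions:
 h(b) = b + (C1*sin(b/2) + C2*cos(b/2))*exp(b/2) + 5/2


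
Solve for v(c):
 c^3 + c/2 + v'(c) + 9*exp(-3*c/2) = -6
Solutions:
 v(c) = C1 - c^4/4 - c^2/4 - 6*c + 6*exp(-3*c/2)


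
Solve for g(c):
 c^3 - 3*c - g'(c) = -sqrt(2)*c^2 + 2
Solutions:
 g(c) = C1 + c^4/4 + sqrt(2)*c^3/3 - 3*c^2/2 - 2*c


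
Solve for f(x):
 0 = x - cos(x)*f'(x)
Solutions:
 f(x) = C1 + Integral(x/cos(x), x)


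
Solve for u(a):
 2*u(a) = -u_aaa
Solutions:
 u(a) = C3*exp(-2^(1/3)*a) + (C1*sin(2^(1/3)*sqrt(3)*a/2) + C2*cos(2^(1/3)*sqrt(3)*a/2))*exp(2^(1/3)*a/2)


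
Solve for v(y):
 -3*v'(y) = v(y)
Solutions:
 v(y) = C1*exp(-y/3)


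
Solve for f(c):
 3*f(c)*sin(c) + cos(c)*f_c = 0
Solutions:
 f(c) = C1*cos(c)^3


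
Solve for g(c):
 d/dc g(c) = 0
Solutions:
 g(c) = C1


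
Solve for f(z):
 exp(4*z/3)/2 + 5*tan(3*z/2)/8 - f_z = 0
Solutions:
 f(z) = C1 + 3*exp(4*z/3)/8 - 5*log(cos(3*z/2))/12


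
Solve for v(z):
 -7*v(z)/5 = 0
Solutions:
 v(z) = 0


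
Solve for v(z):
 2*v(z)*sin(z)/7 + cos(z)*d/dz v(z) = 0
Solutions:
 v(z) = C1*cos(z)^(2/7)


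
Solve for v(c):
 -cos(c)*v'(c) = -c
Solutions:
 v(c) = C1 + Integral(c/cos(c), c)


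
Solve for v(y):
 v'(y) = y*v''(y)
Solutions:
 v(y) = C1 + C2*y^2


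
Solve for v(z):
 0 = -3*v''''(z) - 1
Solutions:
 v(z) = C1 + C2*z + C3*z^2 + C4*z^3 - z^4/72


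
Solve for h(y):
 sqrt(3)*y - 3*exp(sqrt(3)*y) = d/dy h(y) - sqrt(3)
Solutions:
 h(y) = C1 + sqrt(3)*y^2/2 + sqrt(3)*y - sqrt(3)*exp(sqrt(3)*y)


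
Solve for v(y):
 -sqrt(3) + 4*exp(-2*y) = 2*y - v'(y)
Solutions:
 v(y) = C1 + y^2 + sqrt(3)*y + 2*exp(-2*y)


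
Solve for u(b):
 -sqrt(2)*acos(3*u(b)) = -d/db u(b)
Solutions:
 Integral(1/acos(3*_y), (_y, u(b))) = C1 + sqrt(2)*b


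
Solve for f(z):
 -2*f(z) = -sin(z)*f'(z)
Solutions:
 f(z) = C1*(cos(z) - 1)/(cos(z) + 1)


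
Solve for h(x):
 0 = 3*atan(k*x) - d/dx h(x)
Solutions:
 h(x) = C1 + 3*Piecewise((x*atan(k*x) - log(k^2*x^2 + 1)/(2*k), Ne(k, 0)), (0, True))


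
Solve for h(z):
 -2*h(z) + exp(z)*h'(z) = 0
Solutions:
 h(z) = C1*exp(-2*exp(-z))


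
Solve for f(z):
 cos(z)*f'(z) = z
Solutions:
 f(z) = C1 + Integral(z/cos(z), z)


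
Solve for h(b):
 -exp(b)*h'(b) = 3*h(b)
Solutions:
 h(b) = C1*exp(3*exp(-b))


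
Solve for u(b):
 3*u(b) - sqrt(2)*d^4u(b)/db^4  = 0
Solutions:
 u(b) = C1*exp(-2^(7/8)*3^(1/4)*b/2) + C2*exp(2^(7/8)*3^(1/4)*b/2) + C3*sin(2^(7/8)*3^(1/4)*b/2) + C4*cos(2^(7/8)*3^(1/4)*b/2)


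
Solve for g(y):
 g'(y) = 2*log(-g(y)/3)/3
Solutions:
 -3*Integral(1/(log(-_y) - log(3)), (_y, g(y)))/2 = C1 - y


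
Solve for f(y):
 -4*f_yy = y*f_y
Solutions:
 f(y) = C1 + C2*erf(sqrt(2)*y/4)


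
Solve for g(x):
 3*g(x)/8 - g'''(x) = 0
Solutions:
 g(x) = C3*exp(3^(1/3)*x/2) + (C1*sin(3^(5/6)*x/4) + C2*cos(3^(5/6)*x/4))*exp(-3^(1/3)*x/4)


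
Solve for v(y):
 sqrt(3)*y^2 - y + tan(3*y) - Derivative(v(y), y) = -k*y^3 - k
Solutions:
 v(y) = C1 + k*y^4/4 + k*y + sqrt(3)*y^3/3 - y^2/2 - log(cos(3*y))/3


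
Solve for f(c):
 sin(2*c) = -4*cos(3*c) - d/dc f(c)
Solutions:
 f(c) = C1 - 4*sin(3*c)/3 + cos(2*c)/2


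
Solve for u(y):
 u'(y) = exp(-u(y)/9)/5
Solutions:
 u(y) = 9*log(C1 + y/45)


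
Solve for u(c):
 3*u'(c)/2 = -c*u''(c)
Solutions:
 u(c) = C1 + C2/sqrt(c)


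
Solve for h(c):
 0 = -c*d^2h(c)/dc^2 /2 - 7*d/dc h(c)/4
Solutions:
 h(c) = C1 + C2/c^(5/2)


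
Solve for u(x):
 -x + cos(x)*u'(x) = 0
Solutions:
 u(x) = C1 + Integral(x/cos(x), x)


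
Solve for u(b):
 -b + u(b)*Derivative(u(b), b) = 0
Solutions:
 u(b) = -sqrt(C1 + b^2)
 u(b) = sqrt(C1 + b^2)


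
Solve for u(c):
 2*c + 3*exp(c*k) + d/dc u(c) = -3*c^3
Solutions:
 u(c) = C1 - 3*c^4/4 - c^2 - 3*exp(c*k)/k


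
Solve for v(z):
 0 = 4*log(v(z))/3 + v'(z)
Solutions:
 li(v(z)) = C1 - 4*z/3


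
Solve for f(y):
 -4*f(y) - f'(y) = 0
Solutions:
 f(y) = C1*exp(-4*y)


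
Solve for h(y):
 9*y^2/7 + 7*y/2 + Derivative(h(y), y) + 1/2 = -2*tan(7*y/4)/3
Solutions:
 h(y) = C1 - 3*y^3/7 - 7*y^2/4 - y/2 + 8*log(cos(7*y/4))/21


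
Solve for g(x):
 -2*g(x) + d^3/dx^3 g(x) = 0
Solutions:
 g(x) = C3*exp(2^(1/3)*x) + (C1*sin(2^(1/3)*sqrt(3)*x/2) + C2*cos(2^(1/3)*sqrt(3)*x/2))*exp(-2^(1/3)*x/2)


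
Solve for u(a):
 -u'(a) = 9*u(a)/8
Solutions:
 u(a) = C1*exp(-9*a/8)


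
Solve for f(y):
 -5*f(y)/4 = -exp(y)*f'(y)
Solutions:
 f(y) = C1*exp(-5*exp(-y)/4)


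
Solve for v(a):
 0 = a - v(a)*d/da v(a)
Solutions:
 v(a) = -sqrt(C1 + a^2)
 v(a) = sqrt(C1 + a^2)


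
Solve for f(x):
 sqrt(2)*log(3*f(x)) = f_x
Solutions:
 -sqrt(2)*Integral(1/(log(_y) + log(3)), (_y, f(x)))/2 = C1 - x


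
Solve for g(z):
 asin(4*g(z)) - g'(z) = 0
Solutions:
 Integral(1/asin(4*_y), (_y, g(z))) = C1 + z


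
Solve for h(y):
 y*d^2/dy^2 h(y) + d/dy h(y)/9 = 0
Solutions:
 h(y) = C1 + C2*y^(8/9)


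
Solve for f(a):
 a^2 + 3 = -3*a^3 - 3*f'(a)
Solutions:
 f(a) = C1 - a^4/4 - a^3/9 - a


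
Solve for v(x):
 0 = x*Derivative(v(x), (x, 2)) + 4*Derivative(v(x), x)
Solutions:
 v(x) = C1 + C2/x^3


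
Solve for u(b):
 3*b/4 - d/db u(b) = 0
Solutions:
 u(b) = C1 + 3*b^2/8


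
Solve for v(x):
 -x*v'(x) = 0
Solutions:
 v(x) = C1


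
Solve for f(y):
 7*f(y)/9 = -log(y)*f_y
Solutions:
 f(y) = C1*exp(-7*li(y)/9)


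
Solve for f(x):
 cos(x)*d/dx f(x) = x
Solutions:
 f(x) = C1 + Integral(x/cos(x), x)


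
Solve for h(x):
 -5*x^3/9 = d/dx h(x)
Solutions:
 h(x) = C1 - 5*x^4/36


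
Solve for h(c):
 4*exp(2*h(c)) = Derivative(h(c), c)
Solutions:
 h(c) = log(-sqrt(-1/(C1 + 4*c))) - log(2)/2
 h(c) = log(-1/(C1 + 4*c))/2 - log(2)/2


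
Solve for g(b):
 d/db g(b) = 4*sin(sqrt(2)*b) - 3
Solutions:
 g(b) = C1 - 3*b - 2*sqrt(2)*cos(sqrt(2)*b)


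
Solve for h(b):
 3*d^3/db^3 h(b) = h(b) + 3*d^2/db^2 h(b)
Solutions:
 h(b) = C1*exp(b*(-2^(2/3)*(3*sqrt(13) + 11)^(1/3) - 2*2^(1/3)/(3*sqrt(13) + 11)^(1/3) + 4)/12)*sin(2^(1/3)*sqrt(3)*b*(-2^(1/3)*(3*sqrt(13) + 11)^(1/3) + 2/(3*sqrt(13) + 11)^(1/3))/12) + C2*exp(b*(-2^(2/3)*(3*sqrt(13) + 11)^(1/3) - 2*2^(1/3)/(3*sqrt(13) + 11)^(1/3) + 4)/12)*cos(2^(1/3)*sqrt(3)*b*(-2^(1/3)*(3*sqrt(13) + 11)^(1/3) + 2/(3*sqrt(13) + 11)^(1/3))/12) + C3*exp(b*(2*2^(1/3)/(3*sqrt(13) + 11)^(1/3) + 2 + 2^(2/3)*(3*sqrt(13) + 11)^(1/3))/6)


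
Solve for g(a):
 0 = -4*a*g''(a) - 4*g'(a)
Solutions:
 g(a) = C1 + C2*log(a)


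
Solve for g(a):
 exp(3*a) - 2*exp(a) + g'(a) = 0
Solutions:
 g(a) = C1 - exp(3*a)/3 + 2*exp(a)


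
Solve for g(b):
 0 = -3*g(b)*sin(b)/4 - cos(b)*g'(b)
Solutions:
 g(b) = C1*cos(b)^(3/4)


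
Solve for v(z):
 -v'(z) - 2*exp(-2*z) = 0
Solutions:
 v(z) = C1 + exp(-2*z)


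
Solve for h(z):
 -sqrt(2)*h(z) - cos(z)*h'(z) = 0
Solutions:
 h(z) = C1*(sin(z) - 1)^(sqrt(2)/2)/(sin(z) + 1)^(sqrt(2)/2)


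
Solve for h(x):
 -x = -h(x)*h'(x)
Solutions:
 h(x) = -sqrt(C1 + x^2)
 h(x) = sqrt(C1 + x^2)


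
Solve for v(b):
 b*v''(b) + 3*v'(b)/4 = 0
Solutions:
 v(b) = C1 + C2*b^(1/4)


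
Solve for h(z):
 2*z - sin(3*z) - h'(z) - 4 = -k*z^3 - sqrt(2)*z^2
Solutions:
 h(z) = C1 + k*z^4/4 + sqrt(2)*z^3/3 + z^2 - 4*z + cos(3*z)/3


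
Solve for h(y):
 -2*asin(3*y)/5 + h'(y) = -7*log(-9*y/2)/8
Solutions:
 h(y) = C1 - 7*y*log(-y)/8 + 2*y*asin(3*y)/5 - 7*y*log(3)/4 + 7*y*log(2)/8 + 7*y/8 + 2*sqrt(1 - 9*y^2)/15


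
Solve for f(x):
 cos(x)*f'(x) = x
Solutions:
 f(x) = C1 + Integral(x/cos(x), x)


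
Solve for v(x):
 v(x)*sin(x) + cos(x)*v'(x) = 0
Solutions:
 v(x) = C1*cos(x)


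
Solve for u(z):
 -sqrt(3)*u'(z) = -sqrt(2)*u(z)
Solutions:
 u(z) = C1*exp(sqrt(6)*z/3)


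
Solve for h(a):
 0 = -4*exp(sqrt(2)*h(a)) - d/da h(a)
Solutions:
 h(a) = sqrt(2)*(2*log(1/(C1 + 4*a)) - log(2))/4


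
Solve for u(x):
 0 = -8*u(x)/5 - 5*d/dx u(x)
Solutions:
 u(x) = C1*exp(-8*x/25)


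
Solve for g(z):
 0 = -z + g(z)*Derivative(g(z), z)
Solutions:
 g(z) = -sqrt(C1 + z^2)
 g(z) = sqrt(C1 + z^2)


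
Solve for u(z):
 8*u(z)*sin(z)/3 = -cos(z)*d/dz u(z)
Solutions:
 u(z) = C1*cos(z)^(8/3)


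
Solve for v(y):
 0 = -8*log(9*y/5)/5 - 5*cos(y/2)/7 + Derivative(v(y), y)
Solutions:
 v(y) = C1 + 8*y*log(y)/5 - 8*y*log(5)/5 - 8*y/5 + 16*y*log(3)/5 + 10*sin(y/2)/7


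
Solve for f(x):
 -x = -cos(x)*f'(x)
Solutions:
 f(x) = C1 + Integral(x/cos(x), x)


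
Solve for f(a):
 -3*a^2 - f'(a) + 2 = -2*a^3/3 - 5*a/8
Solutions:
 f(a) = C1 + a^4/6 - a^3 + 5*a^2/16 + 2*a


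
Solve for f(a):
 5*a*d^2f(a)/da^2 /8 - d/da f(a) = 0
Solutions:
 f(a) = C1 + C2*a^(13/5)


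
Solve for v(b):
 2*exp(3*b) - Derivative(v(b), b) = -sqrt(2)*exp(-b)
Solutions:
 v(b) = C1 + 2*exp(3*b)/3 - sqrt(2)*exp(-b)


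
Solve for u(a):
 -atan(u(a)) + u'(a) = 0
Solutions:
 Integral(1/atan(_y), (_y, u(a))) = C1 + a


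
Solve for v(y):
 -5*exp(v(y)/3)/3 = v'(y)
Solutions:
 v(y) = 3*log(1/(C1 + 5*y)) + 6*log(3)


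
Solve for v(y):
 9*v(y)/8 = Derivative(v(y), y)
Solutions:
 v(y) = C1*exp(9*y/8)


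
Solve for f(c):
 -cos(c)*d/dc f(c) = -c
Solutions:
 f(c) = C1 + Integral(c/cos(c), c)


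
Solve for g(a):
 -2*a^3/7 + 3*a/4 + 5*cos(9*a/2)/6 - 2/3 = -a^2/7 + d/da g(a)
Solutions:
 g(a) = C1 - a^4/14 + a^3/21 + 3*a^2/8 - 2*a/3 + 5*sin(9*a/2)/27


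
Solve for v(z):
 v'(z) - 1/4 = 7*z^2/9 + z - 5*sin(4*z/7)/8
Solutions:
 v(z) = C1 + 7*z^3/27 + z^2/2 + z/4 + 35*cos(4*z/7)/32


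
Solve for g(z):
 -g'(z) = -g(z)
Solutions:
 g(z) = C1*exp(z)
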